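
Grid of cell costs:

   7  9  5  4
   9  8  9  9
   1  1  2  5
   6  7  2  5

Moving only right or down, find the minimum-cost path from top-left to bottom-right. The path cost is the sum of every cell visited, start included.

Best path: r0c0 → r1c0 → r2c0 → r2c1 → r2c2 → r3c2 → r3c3
Cost: 7 + 9 + 1 + 1 + 2 + 2 + 5 = 27
(Top row then right column would cost 44.)

27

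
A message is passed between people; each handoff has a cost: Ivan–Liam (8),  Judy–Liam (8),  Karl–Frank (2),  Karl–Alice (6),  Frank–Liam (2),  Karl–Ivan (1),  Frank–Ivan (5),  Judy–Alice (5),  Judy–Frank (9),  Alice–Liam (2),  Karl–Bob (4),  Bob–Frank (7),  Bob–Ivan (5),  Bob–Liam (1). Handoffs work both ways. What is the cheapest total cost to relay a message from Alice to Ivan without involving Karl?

Some routes from Alice to Ivan avoiding Karl:
Alice - Liam - Ivan: 2 + 8 = 10
Alice - Liam - Frank - Bob - Ivan: 2 + 2 + 7 + 5 = 16
Alice - Liam - Bob - Ivan: 2 + 1 + 5 = 8
Alice - Liam - Frank - Ivan: 2 + 2 + 5 = 9
Alice - Liam - Bob - Frank - Ivan: 2 + 1 + 7 + 5 = 15
Best route has total 8.

8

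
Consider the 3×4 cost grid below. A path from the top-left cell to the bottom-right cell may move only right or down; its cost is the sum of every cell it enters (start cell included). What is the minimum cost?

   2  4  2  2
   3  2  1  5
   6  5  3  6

17

Best path: (0,0) → (1,0) → (1,1) → (1,2) → (2,2) → (2,3)
Cost: 2 + 3 + 2 + 1 + 3 + 6 = 17
For comparison, the top-then-right route costs 21.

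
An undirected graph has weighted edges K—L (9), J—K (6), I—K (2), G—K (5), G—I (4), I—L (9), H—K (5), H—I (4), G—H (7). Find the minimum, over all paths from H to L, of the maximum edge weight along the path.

A few of the H→L routes:
H -> G -> K -> I -> L: max(7, 5, 2, 9) = 9
H -> G -> I -> K -> L: max(7, 4, 2, 9) = 9
H -> G -> I -> L: max(7, 4, 9) = 9
H -> G -> K -> L: max(7, 5, 9) = 9
The minimum achievable maximum is 9.

9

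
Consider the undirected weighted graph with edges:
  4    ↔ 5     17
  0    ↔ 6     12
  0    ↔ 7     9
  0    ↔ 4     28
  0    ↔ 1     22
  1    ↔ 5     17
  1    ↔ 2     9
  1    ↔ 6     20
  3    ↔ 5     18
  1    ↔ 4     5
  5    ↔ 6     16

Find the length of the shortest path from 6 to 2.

29

Some routes from 6 to 2:
6 -> 5 -> 4 -> 1 -> 2: 16 + 17 + 5 + 9 = 47
6 -> 5 -> 1 -> 2: 16 + 17 + 9 = 42
6 -> 0 -> 4 -> 1 -> 2: 12 + 28 + 5 + 9 = 54
6 -> 1 -> 2: 20 + 9 = 29
6 -> 0 -> 4 -> 5 -> 1 -> 2: 12 + 28 + 17 + 17 + 9 = 83
6 -> 0 -> 1 -> 2: 12 + 22 + 9 = 43
Best route has total 29.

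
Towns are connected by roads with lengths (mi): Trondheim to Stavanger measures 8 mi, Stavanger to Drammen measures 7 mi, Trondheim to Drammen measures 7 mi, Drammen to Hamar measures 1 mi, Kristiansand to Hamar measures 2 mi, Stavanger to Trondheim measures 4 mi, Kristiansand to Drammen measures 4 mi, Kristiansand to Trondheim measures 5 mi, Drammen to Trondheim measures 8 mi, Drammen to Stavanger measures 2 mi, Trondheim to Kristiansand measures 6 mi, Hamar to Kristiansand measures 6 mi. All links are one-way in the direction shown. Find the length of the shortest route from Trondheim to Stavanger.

Paths from Trondheim to Stavanger:
Trondheim-Drammen-Stavanger: 7 + 2 = 9
Trondheim-Stavanger: 8
Trondheim-Kristiansand-Drammen-Stavanger: 6 + 4 + 2 = 12
Shortest: 8 mi.

8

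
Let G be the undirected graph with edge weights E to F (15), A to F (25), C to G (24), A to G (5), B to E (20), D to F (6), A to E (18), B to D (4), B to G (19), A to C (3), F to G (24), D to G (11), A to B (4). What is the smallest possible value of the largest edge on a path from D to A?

A few of the D→A routes:
D→G→B→A: max(11, 19, 4) = 19
D→F→E→A: max(6, 15, 18) = 18
D→G→A: max(11, 5) = 11
D→B→A: max(4, 4) = 4
D→B→G→A: max(4, 19, 5) = 19
Smallest bottleneck: 4.

4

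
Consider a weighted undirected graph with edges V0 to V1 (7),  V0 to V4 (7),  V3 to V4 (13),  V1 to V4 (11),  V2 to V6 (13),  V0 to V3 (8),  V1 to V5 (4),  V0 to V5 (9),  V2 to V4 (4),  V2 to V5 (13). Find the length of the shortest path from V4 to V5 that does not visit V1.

16

Paths from V4 to V5 avoiding V1:
V4 - V2 - V5: 4 + 13 = 17
V4 - V0 - V5: 7 + 9 = 16
V4 - V3 - V0 - V5: 13 + 8 + 9 = 30
Shortest: 16.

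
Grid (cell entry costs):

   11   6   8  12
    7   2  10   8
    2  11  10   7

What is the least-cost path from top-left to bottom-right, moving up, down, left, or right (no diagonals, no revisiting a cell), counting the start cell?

Cheapest: r0c0→r0c1→r1c1→r1c2→r1c3→r2c3
  11 + 6 + 2 + 10 + 8 + 7 = 44

44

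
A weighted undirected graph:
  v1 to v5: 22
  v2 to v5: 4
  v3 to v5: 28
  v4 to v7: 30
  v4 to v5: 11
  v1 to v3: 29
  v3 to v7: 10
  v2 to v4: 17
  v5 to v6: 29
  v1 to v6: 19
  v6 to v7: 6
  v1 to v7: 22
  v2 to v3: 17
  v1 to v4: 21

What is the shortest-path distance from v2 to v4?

A few of the v2→v4 routes:
v2 → v5 → v4: 4 + 11 = 15
v2 → v5 → v1 → v4: 4 + 22 + 21 = 47
v2 → v3 → v5 → v4: 17 + 28 + 11 = 56
v2 → v4: 17
Best route has total 15.

15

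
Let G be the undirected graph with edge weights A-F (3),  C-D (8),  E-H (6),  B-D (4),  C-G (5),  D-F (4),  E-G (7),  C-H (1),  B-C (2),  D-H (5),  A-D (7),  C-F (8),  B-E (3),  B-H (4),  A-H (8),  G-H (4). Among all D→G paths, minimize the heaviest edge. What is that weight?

4

Some routes from D to G:
D -> H -> B -> C -> G: max(5, 4, 2, 5) = 5
D -> H -> C -> G: max(5, 1, 5) = 5
D -> B -> C -> H -> G: max(4, 2, 1, 4) = 4
D -> B -> H -> G: max(4, 4, 4) = 4
The minimum achievable maximum is 4.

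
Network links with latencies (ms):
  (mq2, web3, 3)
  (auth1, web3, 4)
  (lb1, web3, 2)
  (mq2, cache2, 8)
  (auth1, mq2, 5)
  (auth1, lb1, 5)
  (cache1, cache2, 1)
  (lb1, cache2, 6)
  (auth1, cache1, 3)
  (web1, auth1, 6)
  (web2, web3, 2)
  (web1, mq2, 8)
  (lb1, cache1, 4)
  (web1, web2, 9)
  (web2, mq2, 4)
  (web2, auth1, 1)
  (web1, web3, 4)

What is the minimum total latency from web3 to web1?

4

Checking several routes:
web3-auth1-web1: 4 + 6 = 10
web3-web1: 4
web3-web2-web1: 2 + 9 = 11
web3-web2-auth1-web1: 2 + 1 + 6 = 9
Best route has total 4 ms.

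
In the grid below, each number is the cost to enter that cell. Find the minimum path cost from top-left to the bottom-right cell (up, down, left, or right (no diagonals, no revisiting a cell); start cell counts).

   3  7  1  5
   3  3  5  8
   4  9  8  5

Cheapest: (0,0) -> (1,0) -> (1,1) -> (1,2) -> (1,3) -> (2,3)
  3 + 3 + 3 + 5 + 8 + 5 = 27

27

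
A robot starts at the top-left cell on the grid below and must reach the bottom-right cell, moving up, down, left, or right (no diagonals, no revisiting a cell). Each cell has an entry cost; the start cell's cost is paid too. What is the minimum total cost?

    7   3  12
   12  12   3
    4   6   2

Path [0,0] -> [0,1] -> [0,2] -> [1,2] -> [2,2]: 7 + 3 + 12 + 3 + 2 = 27.

27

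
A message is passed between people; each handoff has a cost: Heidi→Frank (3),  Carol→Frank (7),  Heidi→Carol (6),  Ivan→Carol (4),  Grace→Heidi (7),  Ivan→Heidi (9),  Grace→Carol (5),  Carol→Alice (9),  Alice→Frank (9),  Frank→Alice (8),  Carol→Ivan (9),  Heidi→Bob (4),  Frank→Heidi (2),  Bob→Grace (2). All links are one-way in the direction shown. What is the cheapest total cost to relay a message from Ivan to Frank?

Some routes from Ivan to Frank:
Ivan→Carol→Alice→Frank: 4 + 9 + 9 = 22
Ivan→Carol→Frank: 4 + 7 = 11
Ivan→Heidi→Bob→Grace→Carol→Frank: 9 + 4 + 2 + 5 + 7 = 27
Ivan→Heidi→Frank: 9 + 3 = 12
Ivan→Heidi→Carol→Frank: 9 + 6 + 7 = 22
Best route has total 11.

11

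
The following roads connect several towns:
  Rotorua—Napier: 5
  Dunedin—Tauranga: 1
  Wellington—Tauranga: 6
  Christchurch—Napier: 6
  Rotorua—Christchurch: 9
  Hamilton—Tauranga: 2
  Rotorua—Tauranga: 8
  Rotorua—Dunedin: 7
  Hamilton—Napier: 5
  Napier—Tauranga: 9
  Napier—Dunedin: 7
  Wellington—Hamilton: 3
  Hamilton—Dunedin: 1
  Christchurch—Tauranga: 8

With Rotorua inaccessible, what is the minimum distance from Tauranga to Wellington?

Some routes from Tauranga to Wellington avoiding Rotorua:
Tauranga-Dunedin-Napier-Hamilton-Wellington: 1 + 7 + 5 + 3 = 16
Tauranga-Wellington: 6
Tauranga-Dunedin-Hamilton-Wellington: 1 + 1 + 3 = 5
Tauranga-Hamilton-Wellington: 2 + 3 = 5
Tauranga-Napier-Dunedin-Hamilton-Wellington: 9 + 7 + 1 + 3 = 20
Tauranga-Napier-Hamilton-Wellington: 9 + 5 + 3 = 17
The minimum is 5.

5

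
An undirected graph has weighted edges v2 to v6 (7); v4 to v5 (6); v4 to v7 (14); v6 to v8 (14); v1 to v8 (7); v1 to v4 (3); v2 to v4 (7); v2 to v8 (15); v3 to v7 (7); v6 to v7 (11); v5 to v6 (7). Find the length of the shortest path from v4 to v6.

13

Paths from v4 to v6:
v4 -> v1 -> v8 -> v2 -> v6: 3 + 7 + 15 + 7 = 32
v4 -> v7 -> v6: 14 + 11 = 25
v4 -> v2 -> v8 -> v6: 7 + 15 + 14 = 36
v4 -> v5 -> v6: 6 + 7 = 13
v4 -> v1 -> v8 -> v6: 3 + 7 + 14 = 24
v4 -> v2 -> v6: 7 + 7 = 14
Best route has total 13.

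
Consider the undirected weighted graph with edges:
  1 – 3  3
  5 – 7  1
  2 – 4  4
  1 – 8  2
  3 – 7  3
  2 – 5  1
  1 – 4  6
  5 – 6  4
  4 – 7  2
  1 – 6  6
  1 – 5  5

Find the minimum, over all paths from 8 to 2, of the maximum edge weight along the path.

A few of the 8→2 routes:
8 - 1 - 5 - 7 - 4 - 2: max(2, 5, 1, 2, 4) = 5
8 - 1 - 3 - 7 - 5 - 2: max(2, 3, 3, 1, 1) = 3
8 - 1 - 3 - 7 - 4 - 2: max(2, 3, 3, 2, 4) = 4
8 - 1 - 6 - 5 - 7 - 4 - 2: max(2, 6, 4, 1, 2, 4) = 6
8 - 1 - 5 - 2: max(2, 5, 1) = 5
8 - 1 - 6 - 5 - 2: max(2, 6, 4, 1) = 6
Smallest bottleneck: 3.

3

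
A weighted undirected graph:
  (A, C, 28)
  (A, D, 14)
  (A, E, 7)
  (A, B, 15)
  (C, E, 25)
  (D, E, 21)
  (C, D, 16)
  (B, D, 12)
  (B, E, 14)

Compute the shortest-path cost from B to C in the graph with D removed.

39

Paths from B to C avoiding D:
B→E→A→C: 14 + 7 + 28 = 49
B→E→C: 14 + 25 = 39
B→A→C: 15 + 28 = 43
B→A→E→C: 15 + 7 + 25 = 47
The minimum is 39.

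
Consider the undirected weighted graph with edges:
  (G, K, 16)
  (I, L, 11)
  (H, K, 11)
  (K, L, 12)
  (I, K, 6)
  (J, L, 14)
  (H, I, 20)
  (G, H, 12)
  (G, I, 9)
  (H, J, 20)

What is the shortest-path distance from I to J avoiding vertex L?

37

A few of the I→J routes:
I - K - G - H - J: 6 + 16 + 12 + 20 = 54
I - K - H - J: 6 + 11 + 20 = 37
I - H - J: 20 + 20 = 40
I - G - H - J: 9 + 12 + 20 = 41
Shortest: 37.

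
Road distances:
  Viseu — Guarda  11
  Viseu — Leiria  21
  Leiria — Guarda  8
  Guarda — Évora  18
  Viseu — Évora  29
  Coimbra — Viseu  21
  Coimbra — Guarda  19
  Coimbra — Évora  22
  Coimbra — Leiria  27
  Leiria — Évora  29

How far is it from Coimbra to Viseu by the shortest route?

A few of the Coimbra→Viseu routes:
Coimbra-Leiria-Viseu: 27 + 21 = 48
Coimbra-Guarda-Viseu: 19 + 11 = 30
Coimbra-Évora-Viseu: 22 + 29 = 51
Coimbra-Leiria-Guarda-Viseu: 27 + 8 + 11 = 46
Coimbra-Viseu: 21
Coimbra-Guarda-Leiria-Viseu: 19 + 8 + 21 = 48
Best route has total 21.

21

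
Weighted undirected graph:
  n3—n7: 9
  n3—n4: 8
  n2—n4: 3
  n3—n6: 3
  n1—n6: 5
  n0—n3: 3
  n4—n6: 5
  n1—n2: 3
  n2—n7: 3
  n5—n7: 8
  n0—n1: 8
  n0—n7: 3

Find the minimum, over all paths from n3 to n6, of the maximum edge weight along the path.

Some routes from n3 to n6:
n3 -> n0 -> n7 -> n2 -> n1 -> n6: max(3, 3, 3, 3, 5) = 5
n3 -> n0 -> n1 -> n2 -> n4 -> n6: max(3, 8, 3, 3, 5) = 8
n3 -> n4 -> n2 -> n1 -> n6: max(8, 3, 3, 5) = 8
n3 -> n6: max(3) = 3
n3 -> n0 -> n7 -> n2 -> n4 -> n6: max(3, 3, 3, 3, 5) = 5
n3 -> n0 -> n1 -> n6: max(3, 8, 5) = 8
Best route has worst link 3.

3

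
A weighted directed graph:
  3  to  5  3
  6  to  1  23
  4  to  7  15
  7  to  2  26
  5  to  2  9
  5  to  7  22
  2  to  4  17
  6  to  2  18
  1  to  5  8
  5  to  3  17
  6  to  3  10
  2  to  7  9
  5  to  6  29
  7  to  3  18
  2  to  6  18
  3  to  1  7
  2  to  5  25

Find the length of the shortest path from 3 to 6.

30

A few of the 3→6 routes:
3-1-5-6: 7 + 8 + 29 = 44
3-5-7-2-6: 3 + 22 + 26 + 18 = 69
3-5-2-6: 3 + 9 + 18 = 30
3-1-5-2-6: 7 + 8 + 9 + 18 = 42
3-5-6: 3 + 29 = 32
The minimum is 30.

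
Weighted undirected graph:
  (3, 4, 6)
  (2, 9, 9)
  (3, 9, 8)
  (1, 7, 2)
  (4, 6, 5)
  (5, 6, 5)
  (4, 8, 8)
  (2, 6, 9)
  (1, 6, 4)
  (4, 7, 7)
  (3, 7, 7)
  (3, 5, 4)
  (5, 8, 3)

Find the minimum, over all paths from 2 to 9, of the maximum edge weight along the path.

9

A few of the 2→9 routes:
2 - 9: max(9) = 9
2 - 6 - 4 - 8 - 5 - 3 - 9: max(9, 5, 8, 3, 4, 8) = 9
2 - 6 - 4 - 7 - 3 - 9: max(9, 5, 7, 7, 8) = 9
2 - 6 - 4 - 3 - 9: max(9, 5, 6, 8) = 9
Best route has worst link 9.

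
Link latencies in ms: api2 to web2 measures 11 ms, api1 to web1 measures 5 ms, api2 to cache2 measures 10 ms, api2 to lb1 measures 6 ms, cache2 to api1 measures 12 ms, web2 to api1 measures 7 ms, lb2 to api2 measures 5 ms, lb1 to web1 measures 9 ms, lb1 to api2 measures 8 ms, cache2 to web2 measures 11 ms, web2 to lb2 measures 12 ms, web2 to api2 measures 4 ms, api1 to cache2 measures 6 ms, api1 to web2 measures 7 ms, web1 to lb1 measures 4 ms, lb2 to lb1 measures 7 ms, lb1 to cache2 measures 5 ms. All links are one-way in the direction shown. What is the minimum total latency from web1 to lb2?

Checking several routes:
web1 - lb1 - cache2 - api1 - web2 - lb2: 4 + 5 + 12 + 7 + 12 = 40
web1 - lb1 - cache2 - web2 - lb2: 4 + 5 + 11 + 12 = 32
web1 - lb1 - api2 - web2 - lb2: 4 + 8 + 11 + 12 = 35
Shortest: 32 ms.

32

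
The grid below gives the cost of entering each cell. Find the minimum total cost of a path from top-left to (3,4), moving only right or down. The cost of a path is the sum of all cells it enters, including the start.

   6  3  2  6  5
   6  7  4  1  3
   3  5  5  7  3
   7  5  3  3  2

Path [0,0] -> [0,1] -> [0,2] -> [1,2] -> [1,3] -> [1,4] -> [2,4] -> [3,4]: 6 + 3 + 2 + 4 + 1 + 3 + 3 + 2 = 24.
For comparison, the top-then-right route costs 30.

24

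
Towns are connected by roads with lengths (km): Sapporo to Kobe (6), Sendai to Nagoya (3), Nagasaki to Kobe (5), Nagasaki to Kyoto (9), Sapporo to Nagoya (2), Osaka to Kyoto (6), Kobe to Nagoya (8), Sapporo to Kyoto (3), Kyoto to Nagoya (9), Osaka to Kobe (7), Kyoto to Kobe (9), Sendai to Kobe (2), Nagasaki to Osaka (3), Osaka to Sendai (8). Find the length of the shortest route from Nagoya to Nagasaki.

10

Comparing a few candidate routes:
Nagoya→Kobe→Nagasaki: 8 + 5 = 13
Nagoya→Sendai→Kobe→Nagasaki: 3 + 2 + 5 = 10
Nagoya→Sapporo→Kobe→Nagasaki: 2 + 6 + 5 = 13
Shortest: 10 km.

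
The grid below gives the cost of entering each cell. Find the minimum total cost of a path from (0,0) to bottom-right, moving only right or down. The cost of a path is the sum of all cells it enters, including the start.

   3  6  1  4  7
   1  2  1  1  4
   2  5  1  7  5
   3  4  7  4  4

Path r0c0 -> r1c0 -> r1c1 -> r1c2 -> r1c3 -> r1c4 -> r2c4 -> r3c4: 3 + 1 + 2 + 1 + 1 + 4 + 5 + 4 = 21.

21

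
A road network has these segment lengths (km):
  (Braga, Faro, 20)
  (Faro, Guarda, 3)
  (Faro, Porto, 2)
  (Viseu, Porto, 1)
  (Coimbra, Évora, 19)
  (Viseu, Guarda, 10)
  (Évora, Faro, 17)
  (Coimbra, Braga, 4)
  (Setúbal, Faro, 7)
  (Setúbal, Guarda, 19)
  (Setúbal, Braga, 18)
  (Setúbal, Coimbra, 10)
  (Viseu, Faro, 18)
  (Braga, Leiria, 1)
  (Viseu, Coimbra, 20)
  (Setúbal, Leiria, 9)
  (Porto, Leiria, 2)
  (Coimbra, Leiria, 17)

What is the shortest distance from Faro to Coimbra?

9

Comparing a few candidate routes:
Faro -> Porto -> Leiria -> Braga -> Coimbra: 2 + 2 + 1 + 4 = 9
Faro -> Porto -> Leiria -> Coimbra: 2 + 2 + 17 = 21
Faro -> Setúbal -> Coimbra: 7 + 10 = 17
Faro -> Guarda -> Viseu -> Porto -> Leiria -> Braga -> Coimbra: 3 + 10 + 1 + 2 + 1 + 4 = 21
The minimum is 9 km.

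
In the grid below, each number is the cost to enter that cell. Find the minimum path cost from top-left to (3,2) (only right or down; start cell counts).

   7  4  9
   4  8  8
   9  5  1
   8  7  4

Path r0c0→r0c1→r1c1→r2c1→r2c2→r3c2: 7 + 4 + 8 + 5 + 1 + 4 = 29.

29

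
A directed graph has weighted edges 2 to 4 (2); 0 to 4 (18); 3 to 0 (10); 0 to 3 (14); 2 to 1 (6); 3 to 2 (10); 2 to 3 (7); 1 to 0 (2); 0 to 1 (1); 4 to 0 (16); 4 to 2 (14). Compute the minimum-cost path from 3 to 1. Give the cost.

Paths from 3 to 1:
3 - 0 - 4 - 2 - 1: 10 + 18 + 14 + 6 = 48
3 - 0 - 1: 10 + 1 = 11
3 - 2 - 4 - 0 - 1: 10 + 2 + 16 + 1 = 29
3 - 2 - 1: 10 + 6 = 16
Shortest: 11.

11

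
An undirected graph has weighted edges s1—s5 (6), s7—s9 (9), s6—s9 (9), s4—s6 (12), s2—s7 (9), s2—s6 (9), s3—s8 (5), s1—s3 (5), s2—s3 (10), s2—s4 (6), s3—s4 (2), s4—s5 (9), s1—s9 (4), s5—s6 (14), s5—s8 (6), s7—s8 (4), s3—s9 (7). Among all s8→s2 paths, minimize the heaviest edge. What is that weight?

A few of the s8→s2 routes:
s8 → s3 → s4 → s2: max(5, 2, 6) = 6
s8 → s5 → s1 → s3 → s4 → s2: max(6, 6, 5, 2, 6) = 6
s8 → s5 → s1 → s9 → s7 → s2: max(6, 6, 4, 9, 9) = 9
s8 → s5 → s1 → s3 → s9 → s7 → s2: max(6, 6, 5, 7, 9, 9) = 9
s8 → s5 → s1 → s3 → s9 → s6 → s2: max(6, 6, 5, 7, 9, 9) = 9
s8 → s5 → s1 → s9 → s3 → s4 → s2: max(6, 6, 4, 7, 2, 6) = 7
Smallest bottleneck: 6.

6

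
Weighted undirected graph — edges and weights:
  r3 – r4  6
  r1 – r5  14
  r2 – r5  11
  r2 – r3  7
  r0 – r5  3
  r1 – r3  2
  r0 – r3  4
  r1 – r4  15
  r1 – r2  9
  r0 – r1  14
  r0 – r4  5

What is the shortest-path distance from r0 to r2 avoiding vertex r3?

Candidate routes:
r0 -> r5 -> r1 -> r2: 3 + 14 + 9 = 26
r0 -> r4 -> r1 -> r5 -> r2: 5 + 15 + 14 + 11 = 45
r0 -> r5 -> r2: 3 + 11 = 14
r0 -> r1 -> r2: 14 + 9 = 23
r0 -> r1 -> r5 -> r2: 14 + 14 + 11 = 39
r0 -> r4 -> r1 -> r2: 5 + 15 + 9 = 29
The minimum is 14.

14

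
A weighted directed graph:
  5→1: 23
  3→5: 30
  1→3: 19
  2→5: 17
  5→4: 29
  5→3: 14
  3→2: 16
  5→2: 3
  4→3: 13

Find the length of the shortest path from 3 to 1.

53

Candidate routes:
3→2→5→1: 16 + 17 + 23 = 56
3→5→1: 30 + 23 = 53
Shortest: 53.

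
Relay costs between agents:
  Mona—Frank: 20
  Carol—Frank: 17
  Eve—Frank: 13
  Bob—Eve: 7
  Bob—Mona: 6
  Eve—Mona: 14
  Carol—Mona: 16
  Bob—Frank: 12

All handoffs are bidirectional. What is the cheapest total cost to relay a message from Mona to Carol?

16

Paths from Mona to Carol:
Mona→Bob→Frank→Carol: 6 + 12 + 17 = 35
Mona→Frank→Carol: 20 + 17 = 37
Mona→Carol: 16
Mona→Eve→Frank→Carol: 14 + 13 + 17 = 44
Mona→Bob→Eve→Frank→Carol: 6 + 7 + 13 + 17 = 43
Mona→Eve→Bob→Frank→Carol: 14 + 7 + 12 + 17 = 50
The minimum is 16.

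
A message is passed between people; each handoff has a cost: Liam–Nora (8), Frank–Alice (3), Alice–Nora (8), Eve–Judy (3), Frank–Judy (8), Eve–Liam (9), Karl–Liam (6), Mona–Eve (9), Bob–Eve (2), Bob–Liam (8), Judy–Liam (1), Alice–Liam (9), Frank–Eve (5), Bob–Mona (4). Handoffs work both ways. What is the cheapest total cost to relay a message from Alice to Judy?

10

Checking several routes:
Alice→Nora→Liam→Judy: 8 + 8 + 1 = 17
Alice→Liam→Judy: 9 + 1 = 10
Alice→Frank→Eve→Judy: 3 + 5 + 3 = 11
Alice→Frank→Judy: 3 + 8 = 11
The minimum is 10.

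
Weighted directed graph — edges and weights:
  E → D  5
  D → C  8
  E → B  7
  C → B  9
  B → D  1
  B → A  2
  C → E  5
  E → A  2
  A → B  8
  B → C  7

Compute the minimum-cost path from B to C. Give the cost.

Candidate routes:
B→D→C: 1 + 8 = 9
B→C: 7
The minimum is 7.

7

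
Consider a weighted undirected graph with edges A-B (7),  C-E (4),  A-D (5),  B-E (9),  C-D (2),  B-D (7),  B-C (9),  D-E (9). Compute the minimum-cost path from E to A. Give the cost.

11

Comparing a few candidate routes:
E→C→D→B→A: 4 + 2 + 7 + 7 = 20
E→D→A: 9 + 5 = 14
E→B→A: 9 + 7 = 16
E→C→D→A: 4 + 2 + 5 = 11
E→C→B→A: 4 + 9 + 7 = 20
Shortest: 11.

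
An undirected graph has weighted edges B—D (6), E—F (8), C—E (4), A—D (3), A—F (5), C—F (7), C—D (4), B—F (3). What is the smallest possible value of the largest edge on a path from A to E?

4

Checking several routes:
A-D-B-F-C-E: max(3, 6, 3, 7, 4) = 7
A-F-B-D-C-E: max(5, 3, 6, 4, 4) = 6
A-D-C-E: max(3, 4, 4) = 4
Best route has worst link 4.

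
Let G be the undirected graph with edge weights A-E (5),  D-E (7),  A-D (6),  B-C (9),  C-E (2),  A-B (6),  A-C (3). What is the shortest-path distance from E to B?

11

A few of the E→B routes:
E → A → C → B: 5 + 3 + 9 = 17
E → C → B: 2 + 9 = 11
E → A → B: 5 + 6 = 11
E → C → A → B: 2 + 3 + 6 = 11
Best route has total 11.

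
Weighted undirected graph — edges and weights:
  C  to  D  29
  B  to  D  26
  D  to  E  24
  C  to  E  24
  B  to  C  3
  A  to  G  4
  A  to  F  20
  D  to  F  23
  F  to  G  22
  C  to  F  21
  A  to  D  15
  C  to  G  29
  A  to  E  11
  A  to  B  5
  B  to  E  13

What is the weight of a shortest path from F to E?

31

A few of the F→E routes:
F → A → E: 20 + 11 = 31
F → G → A → E: 22 + 4 + 11 = 37
F → C → B → E: 21 + 3 + 13 = 37
F → A → B → E: 20 + 5 + 13 = 38
Best route has total 31.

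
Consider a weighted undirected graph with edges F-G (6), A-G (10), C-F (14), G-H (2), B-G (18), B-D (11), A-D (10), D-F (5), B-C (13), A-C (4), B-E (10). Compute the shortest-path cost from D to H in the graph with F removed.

22

Some routes from D to H avoiding F:
D -> B -> C -> A -> G -> H: 11 + 13 + 4 + 10 + 2 = 40
D -> A -> G -> H: 10 + 10 + 2 = 22
D -> B -> G -> H: 11 + 18 + 2 = 31
Best route has total 22.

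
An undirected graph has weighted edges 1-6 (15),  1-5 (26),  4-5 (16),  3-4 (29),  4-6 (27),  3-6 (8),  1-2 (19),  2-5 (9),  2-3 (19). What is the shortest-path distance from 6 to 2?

27

Comparing a few candidate routes:
6-1-2: 15 + 19 = 34
6-4-3-2: 27 + 29 + 19 = 75
6-3-4-5-2: 8 + 29 + 16 + 9 = 62
6-4-5-2: 27 + 16 + 9 = 52
6-1-5-2: 15 + 26 + 9 = 50
6-3-2: 8 + 19 = 27
Best route has total 27.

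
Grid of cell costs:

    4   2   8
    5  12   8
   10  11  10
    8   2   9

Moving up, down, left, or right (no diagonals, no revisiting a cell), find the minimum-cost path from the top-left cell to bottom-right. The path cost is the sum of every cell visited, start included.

Best path: r0c0 -> r1c0 -> r2c0 -> r3c0 -> r3c1 -> r3c2
Cost: 4 + 5 + 10 + 8 + 2 + 9 = 38

38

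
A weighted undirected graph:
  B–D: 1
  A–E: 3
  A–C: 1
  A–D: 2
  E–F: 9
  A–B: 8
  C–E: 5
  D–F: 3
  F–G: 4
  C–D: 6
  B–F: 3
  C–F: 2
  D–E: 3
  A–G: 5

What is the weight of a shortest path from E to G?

8

Some routes from E to G:
E → A → G: 3 + 5 = 8
E → D → F → G: 3 + 3 + 4 = 10
E → A → C → F → G: 3 + 1 + 2 + 4 = 10
E → D → A → G: 3 + 2 + 5 = 10
Shortest: 8.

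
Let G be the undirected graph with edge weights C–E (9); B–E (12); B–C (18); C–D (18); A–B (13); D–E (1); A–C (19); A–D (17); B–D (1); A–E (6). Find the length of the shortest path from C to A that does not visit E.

Candidate routes:
C - B - D - A: 18 + 1 + 17 = 36
C - D - B - A: 18 + 1 + 13 = 32
C - A: 19
C - B - A: 18 + 13 = 31
C - D - A: 18 + 17 = 35
The minimum is 19.

19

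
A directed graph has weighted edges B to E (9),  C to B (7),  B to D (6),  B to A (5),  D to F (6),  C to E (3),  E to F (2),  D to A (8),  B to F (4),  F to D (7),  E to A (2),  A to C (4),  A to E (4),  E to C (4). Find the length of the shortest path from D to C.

Candidate routes:
D → A → C: 8 + 4 = 12
D → A → E → C: 8 + 4 + 4 = 16
The minimum is 12.

12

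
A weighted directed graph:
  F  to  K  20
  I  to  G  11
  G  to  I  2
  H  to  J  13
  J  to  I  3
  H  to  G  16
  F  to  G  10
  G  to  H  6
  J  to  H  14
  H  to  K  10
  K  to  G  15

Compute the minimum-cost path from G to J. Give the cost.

19

Paths from G to J:
G-H-J: 6 + 13 = 19
The minimum is 19.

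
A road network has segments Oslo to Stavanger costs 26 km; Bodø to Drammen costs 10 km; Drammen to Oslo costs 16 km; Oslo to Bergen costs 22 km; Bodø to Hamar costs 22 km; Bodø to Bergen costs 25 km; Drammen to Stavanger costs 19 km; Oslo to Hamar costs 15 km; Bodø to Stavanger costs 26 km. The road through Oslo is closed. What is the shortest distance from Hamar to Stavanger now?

48

Routes from Hamar to Stavanger avoiding Oslo:
Hamar → Bodø → Stavanger: 22 + 26 = 48
Hamar → Bodø → Drammen → Stavanger: 22 + 10 + 19 = 51
The minimum is 48 km.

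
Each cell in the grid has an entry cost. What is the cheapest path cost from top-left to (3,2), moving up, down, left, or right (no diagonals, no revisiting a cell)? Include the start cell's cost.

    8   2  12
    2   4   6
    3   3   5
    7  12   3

24

Cheapest: [0,0] → [1,0] → [2,0] → [2,1] → [2,2] → [3,2]
  8 + 2 + 3 + 3 + 5 + 3 = 24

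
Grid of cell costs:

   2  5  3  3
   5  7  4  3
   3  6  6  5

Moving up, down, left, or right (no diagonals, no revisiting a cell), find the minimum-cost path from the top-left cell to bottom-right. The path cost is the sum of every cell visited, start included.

21

One optimal route is (0,0) (0,1) (0,2) (0,3) (1,3) (2,3).
Its cost is 2 + 5 + 3 + 3 + 3 + 5 = 21.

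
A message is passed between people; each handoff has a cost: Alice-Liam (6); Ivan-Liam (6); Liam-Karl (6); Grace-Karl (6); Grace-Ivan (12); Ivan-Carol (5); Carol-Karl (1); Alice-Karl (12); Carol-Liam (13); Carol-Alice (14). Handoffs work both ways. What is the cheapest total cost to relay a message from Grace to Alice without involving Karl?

Some routes from Grace to Alice avoiding Karl:
Grace → Ivan → Liam → Alice: 12 + 6 + 6 = 24
Grace → Ivan → Carol → Liam → Alice: 12 + 5 + 13 + 6 = 36
Grace → Ivan → Carol → Alice: 12 + 5 + 14 = 31
The minimum is 24.

24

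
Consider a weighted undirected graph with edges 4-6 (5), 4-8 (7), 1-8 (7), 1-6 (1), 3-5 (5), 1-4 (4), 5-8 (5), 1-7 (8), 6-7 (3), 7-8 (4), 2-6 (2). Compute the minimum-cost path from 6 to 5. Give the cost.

12

Some routes from 6 to 5:
6 → 1 → 8 → 5: 1 + 7 + 5 = 13
6 → 4 → 8 → 5: 5 + 7 + 5 = 17
6 → 4 → 1 → 8 → 5: 5 + 4 + 7 + 5 = 21
6 → 7 → 8 → 5: 3 + 4 + 5 = 12
6 → 1 → 4 → 8 → 5: 1 + 4 + 7 + 5 = 17
6 → 1 → 7 → 8 → 5: 1 + 8 + 4 + 5 = 18
The minimum is 12.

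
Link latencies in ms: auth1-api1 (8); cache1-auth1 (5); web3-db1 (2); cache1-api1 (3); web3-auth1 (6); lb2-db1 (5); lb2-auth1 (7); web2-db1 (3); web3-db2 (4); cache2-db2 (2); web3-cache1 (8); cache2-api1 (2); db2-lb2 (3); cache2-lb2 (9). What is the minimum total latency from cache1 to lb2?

10

Checking several routes:
cache1→api1→cache2→lb2: 3 + 2 + 9 = 14
cache1→web3→db1→lb2: 8 + 2 + 5 = 15
cache1→web3→db2→lb2: 8 + 4 + 3 = 15
cache1→auth1→lb2: 5 + 7 = 12
cache1→api1→cache2→db2→lb2: 3 + 2 + 2 + 3 = 10
Best route has total 10 ms.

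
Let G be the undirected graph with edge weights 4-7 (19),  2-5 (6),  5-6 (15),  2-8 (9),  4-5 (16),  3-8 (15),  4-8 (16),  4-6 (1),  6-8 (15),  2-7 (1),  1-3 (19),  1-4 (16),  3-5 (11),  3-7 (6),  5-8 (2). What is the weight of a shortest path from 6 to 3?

26

Comparing a few candidate routes:
6-8-5-3: 15 + 2 + 11 = 28
6-5-2-7-3: 15 + 6 + 1 + 6 = 28
6-5-3: 15 + 11 = 26
6-4-5-3: 1 + 16 + 11 = 28
6-4-7-3: 1 + 19 + 6 = 26
The minimum is 26.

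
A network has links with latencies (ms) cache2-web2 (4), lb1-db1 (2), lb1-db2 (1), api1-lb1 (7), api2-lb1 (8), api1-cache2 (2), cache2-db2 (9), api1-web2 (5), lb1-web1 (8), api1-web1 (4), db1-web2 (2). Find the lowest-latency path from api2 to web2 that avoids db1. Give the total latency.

20

A few of the api2→web2 routes:
api2 - lb1 - web1 - api1 - web2: 8 + 8 + 4 + 5 = 25
api2 - lb1 - api1 - cache2 - web2: 8 + 7 + 2 + 4 = 21
api2 - lb1 - db2 - cache2 - web2: 8 + 1 + 9 + 4 = 22
api2 - lb1 - api1 - web2: 8 + 7 + 5 = 20
Shortest: 20 ms.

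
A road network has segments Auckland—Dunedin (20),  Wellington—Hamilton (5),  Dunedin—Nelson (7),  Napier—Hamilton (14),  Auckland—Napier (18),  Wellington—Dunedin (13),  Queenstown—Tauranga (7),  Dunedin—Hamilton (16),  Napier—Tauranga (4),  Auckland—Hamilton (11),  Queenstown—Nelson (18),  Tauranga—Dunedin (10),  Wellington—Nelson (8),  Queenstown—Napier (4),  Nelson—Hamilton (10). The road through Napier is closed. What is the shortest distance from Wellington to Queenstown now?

26

Checking several routes:
Wellington -> Nelson -> Dunedin -> Tauranga -> Queenstown: 8 + 7 + 10 + 7 = 32
Wellington -> Dunedin -> Nelson -> Queenstown: 13 + 7 + 18 = 38
Wellington -> Nelson -> Queenstown: 8 + 18 = 26
Wellington -> Dunedin -> Tauranga -> Queenstown: 13 + 10 + 7 = 30
Wellington -> Hamilton -> Nelson -> Queenstown: 5 + 10 + 18 = 33
Best route has total 26.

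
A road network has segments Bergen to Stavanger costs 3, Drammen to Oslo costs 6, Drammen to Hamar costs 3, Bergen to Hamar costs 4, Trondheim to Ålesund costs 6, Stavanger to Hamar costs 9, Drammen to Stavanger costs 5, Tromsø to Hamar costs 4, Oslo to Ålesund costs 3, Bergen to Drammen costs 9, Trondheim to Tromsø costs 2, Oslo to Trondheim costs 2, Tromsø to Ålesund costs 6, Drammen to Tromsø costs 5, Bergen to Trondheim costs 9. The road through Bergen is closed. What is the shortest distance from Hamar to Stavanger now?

8

Comparing a few candidate routes:
Hamar -> Tromsø -> Trondheim -> Oslo -> Drammen -> Stavanger: 4 + 2 + 2 + 6 + 5 = 19
Hamar -> Stavanger: 9
Hamar -> Drammen -> Stavanger: 3 + 5 = 8
Hamar -> Tromsø -> Drammen -> Stavanger: 4 + 5 + 5 = 14
The minimum is 8.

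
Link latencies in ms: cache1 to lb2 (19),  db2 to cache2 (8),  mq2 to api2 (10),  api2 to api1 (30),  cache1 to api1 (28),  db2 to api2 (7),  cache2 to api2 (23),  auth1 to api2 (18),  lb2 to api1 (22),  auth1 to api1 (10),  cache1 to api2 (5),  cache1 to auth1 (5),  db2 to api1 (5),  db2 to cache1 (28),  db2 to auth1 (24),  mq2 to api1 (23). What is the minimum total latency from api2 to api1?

A few of the api2→api1 routes:
api2 - db2 - api1: 7 + 5 = 12
api2 - auth1 - api1: 18 + 10 = 28
api2 - cache1 - auth1 - api1: 5 + 5 + 10 = 20
api2 - api1: 30
Best route has total 12 ms.

12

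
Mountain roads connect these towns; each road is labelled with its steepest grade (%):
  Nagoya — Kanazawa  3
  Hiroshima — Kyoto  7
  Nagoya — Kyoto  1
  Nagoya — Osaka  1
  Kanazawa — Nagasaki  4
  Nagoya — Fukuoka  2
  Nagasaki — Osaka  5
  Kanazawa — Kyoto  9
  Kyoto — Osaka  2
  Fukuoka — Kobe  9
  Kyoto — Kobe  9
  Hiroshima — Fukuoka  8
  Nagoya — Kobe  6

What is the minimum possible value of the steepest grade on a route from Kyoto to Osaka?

Some routes from Kyoto to Osaka:
Kyoto → Osaka: max(2) = 2
Kyoto → Nagoya → Kanazawa → Nagasaki → Osaka: max(1, 3, 4, 5) = 5
Kyoto → Nagoya → Osaka: max(1, 1) = 1
Best route has worst link 1%.

1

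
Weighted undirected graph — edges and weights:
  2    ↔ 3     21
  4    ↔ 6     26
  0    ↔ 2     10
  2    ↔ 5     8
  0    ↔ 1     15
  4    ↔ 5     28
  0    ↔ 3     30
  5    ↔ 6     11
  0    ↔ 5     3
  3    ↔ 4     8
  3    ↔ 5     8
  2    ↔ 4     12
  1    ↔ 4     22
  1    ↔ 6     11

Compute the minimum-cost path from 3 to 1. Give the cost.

A few of the 3→1 routes:
3 → 4 → 1: 8 + 22 = 30
3 → 5 → 6 → 1: 8 + 11 + 11 = 30
3 → 4 → 6 → 1: 8 + 26 + 11 = 45
3 → 0 → 1: 30 + 15 = 45
3 → 5 → 2 → 0 → 1: 8 + 8 + 10 + 15 = 41
3 → 5 → 0 → 1: 8 + 3 + 15 = 26
The minimum is 26.

26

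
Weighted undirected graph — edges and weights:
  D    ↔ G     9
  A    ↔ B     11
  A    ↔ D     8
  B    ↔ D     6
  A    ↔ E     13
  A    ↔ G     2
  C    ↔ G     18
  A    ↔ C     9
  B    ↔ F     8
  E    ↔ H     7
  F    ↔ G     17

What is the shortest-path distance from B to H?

A few of the B→H routes:
B→F→G→D→A→E→H: 8 + 17 + 9 + 8 + 13 + 7 = 62
B→A→E→H: 11 + 13 + 7 = 31
B→D→G→A→E→H: 6 + 9 + 2 + 13 + 7 = 37
B→F→G→A→E→H: 8 + 17 + 2 + 13 + 7 = 47
B→D→A→E→H: 6 + 8 + 13 + 7 = 34
Best route has total 31.

31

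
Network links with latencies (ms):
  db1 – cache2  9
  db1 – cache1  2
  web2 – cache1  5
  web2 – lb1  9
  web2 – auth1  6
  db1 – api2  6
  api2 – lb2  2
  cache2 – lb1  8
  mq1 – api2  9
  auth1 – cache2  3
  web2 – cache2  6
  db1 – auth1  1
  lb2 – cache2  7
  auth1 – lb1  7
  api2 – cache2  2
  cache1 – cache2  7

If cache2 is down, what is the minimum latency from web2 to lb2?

Paths from web2 to lb2 avoiding cache2:
web2 → lb1 → auth1 → db1 → api2 → lb2: 9 + 7 + 1 + 6 + 2 = 25
web2 → cache1 → db1 → api2 → lb2: 5 + 2 + 6 + 2 = 15
web2 → auth1 → db1 → api2 → lb2: 6 + 1 + 6 + 2 = 15
The minimum is 15 ms.

15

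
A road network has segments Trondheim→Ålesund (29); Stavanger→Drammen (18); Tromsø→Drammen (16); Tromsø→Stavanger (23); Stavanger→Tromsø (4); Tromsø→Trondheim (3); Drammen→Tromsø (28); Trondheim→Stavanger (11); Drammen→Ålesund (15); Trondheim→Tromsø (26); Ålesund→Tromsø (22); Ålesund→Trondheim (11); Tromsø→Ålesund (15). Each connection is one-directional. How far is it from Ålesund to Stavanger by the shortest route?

22

Paths from Ålesund to Stavanger:
Ålesund -> Trondheim -> Stavanger: 11 + 11 = 22
Ålesund -> Trondheim -> Tromsø -> Stavanger: 11 + 26 + 23 = 60
Ålesund -> Tromsø -> Stavanger: 22 + 23 = 45
Ålesund -> Tromsø -> Trondheim -> Stavanger: 22 + 3 + 11 = 36
The minimum is 22.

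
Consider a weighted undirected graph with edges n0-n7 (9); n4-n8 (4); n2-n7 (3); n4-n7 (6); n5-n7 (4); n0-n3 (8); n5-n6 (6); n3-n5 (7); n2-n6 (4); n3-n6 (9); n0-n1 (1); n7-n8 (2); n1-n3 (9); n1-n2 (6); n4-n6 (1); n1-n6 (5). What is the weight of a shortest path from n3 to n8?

Checking several routes:
n3 - n5 - n7 - n8: 7 + 4 + 2 = 13
n3 - n5 - n6 - n4 - n8: 7 + 6 + 1 + 4 = 18
n3 - n6 - n4 - n8: 9 + 1 + 4 = 14
n3 - n1 - n6 - n4 - n8: 9 + 5 + 1 + 4 = 19
n3 - n6 - n2 - n7 - n8: 9 + 4 + 3 + 2 = 18
n3 - n6 - n4 - n7 - n8: 9 + 1 + 6 + 2 = 18
Best route has total 13.

13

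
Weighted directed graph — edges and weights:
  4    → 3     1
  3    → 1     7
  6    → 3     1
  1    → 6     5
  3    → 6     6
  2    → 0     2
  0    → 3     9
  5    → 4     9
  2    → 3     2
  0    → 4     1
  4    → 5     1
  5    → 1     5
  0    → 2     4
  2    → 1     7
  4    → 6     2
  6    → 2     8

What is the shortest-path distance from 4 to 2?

10

Routes from 4 to 2:
4 -> 6 -> 2: 2 + 8 = 10
4 -> 3 -> 1 -> 6 -> 2: 1 + 7 + 5 + 8 = 21
4 -> 5 -> 1 -> 6 -> 2: 1 + 5 + 5 + 8 = 19
4 -> 3 -> 6 -> 2: 1 + 6 + 8 = 15
Best route has total 10.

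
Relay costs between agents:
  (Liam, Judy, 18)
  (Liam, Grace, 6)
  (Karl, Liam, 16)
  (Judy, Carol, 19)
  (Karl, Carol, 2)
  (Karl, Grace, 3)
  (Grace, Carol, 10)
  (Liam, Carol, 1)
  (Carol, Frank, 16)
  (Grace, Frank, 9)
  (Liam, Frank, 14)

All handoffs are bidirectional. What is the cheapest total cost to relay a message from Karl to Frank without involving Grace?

17

Checking several routes:
Karl → Carol → Frank: 2 + 16 = 18
Karl → Carol → Liam → Frank: 2 + 1 + 14 = 17
Karl → Liam → Frank: 16 + 14 = 30
Shortest: 17.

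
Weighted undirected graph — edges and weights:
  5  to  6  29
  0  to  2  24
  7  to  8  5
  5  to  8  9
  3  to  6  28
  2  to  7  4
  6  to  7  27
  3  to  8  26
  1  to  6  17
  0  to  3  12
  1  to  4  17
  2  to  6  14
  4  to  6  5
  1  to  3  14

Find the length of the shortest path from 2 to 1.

Comparing a few candidate routes:
2 -> 6 -> 1: 14 + 17 = 31
2 -> 7 -> 8 -> 3 -> 1: 4 + 5 + 26 + 14 = 49
2 -> 7 -> 6 -> 1: 4 + 27 + 17 = 48
2 -> 6 -> 4 -> 1: 14 + 5 + 17 = 36
The minimum is 31.

31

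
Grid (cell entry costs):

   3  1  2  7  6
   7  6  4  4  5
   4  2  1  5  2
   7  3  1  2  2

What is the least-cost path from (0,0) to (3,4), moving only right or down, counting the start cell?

Cheapest: (0,0) -> (0,1) -> (0,2) -> (1,2) -> (2,2) -> (3,2) -> (3,3) -> (3,4)
  3 + 1 + 2 + 4 + 1 + 1 + 2 + 2 = 16
(Top row then right column would cost 28.)

16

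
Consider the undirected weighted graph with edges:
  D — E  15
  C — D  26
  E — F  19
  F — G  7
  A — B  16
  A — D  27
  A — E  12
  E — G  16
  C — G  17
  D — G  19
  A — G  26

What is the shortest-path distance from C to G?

A few of the C→G routes:
C-D-E-G: 26 + 15 + 16 = 57
C-G: 17
C-D-E-F-G: 26 + 15 + 19 + 7 = 67
C-D-G: 26 + 19 = 45
Best route has total 17.

17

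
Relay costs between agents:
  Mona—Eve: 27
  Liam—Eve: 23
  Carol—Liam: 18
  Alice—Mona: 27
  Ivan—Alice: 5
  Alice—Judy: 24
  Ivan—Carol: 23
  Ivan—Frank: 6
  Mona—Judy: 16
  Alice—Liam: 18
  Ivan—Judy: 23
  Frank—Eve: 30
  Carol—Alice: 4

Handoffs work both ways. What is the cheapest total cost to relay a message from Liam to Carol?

18

Comparing a few candidate routes:
Liam→Alice→Carol: 18 + 4 = 22
Liam→Eve→Frank→Ivan→Alice→Carol: 23 + 30 + 6 + 5 + 4 = 68
Liam→Carol: 18
Liam→Alice→Ivan→Carol: 18 + 5 + 23 = 46
Liam→Eve→Mona→Alice→Carol: 23 + 27 + 27 + 4 = 81
Best route has total 18.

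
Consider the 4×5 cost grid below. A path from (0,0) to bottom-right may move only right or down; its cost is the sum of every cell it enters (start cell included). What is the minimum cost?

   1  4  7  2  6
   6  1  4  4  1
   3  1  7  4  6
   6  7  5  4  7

Best path: r0c0 r0c1 r1c1 r1c2 r1c3 r1c4 r2c4 r3c4
Cost: 1 + 4 + 1 + 4 + 4 + 1 + 6 + 7 = 28
(Top row then right column would cost 34.)

28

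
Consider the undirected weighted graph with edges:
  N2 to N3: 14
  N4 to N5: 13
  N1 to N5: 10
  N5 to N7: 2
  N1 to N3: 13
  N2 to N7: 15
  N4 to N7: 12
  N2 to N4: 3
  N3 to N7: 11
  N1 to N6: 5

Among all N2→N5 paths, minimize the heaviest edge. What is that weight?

Some routes from N2 to N5:
N2→N4→N5: max(3, 13) = 13
N2→N3→N7→N4→N5: max(14, 11, 12, 13) = 14
N2→N4→N7→N5: max(3, 12, 2) = 12
N2→N3→N7→N5: max(14, 11, 2) = 14
N2→N4→N7→N3→N1→N5: max(3, 12, 11, 13, 10) = 13
Best route has worst link 12.

12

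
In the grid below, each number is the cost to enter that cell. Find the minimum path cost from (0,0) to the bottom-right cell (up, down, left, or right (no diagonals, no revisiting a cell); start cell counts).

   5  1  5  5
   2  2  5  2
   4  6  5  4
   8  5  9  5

Cheapest: (0,0) -> (0,1) -> (1,1) -> (1,2) -> (1,3) -> (2,3) -> (3,3)
  5 + 1 + 2 + 5 + 2 + 4 + 5 = 24

24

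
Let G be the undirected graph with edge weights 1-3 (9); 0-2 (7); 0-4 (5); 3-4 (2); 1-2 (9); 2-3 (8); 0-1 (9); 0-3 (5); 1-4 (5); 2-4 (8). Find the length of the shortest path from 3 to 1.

Some routes from 3 to 1:
3→4→0→1: 2 + 5 + 9 = 16
3→4→1: 2 + 5 = 7
3→0→1: 5 + 9 = 14
3→1: 9
3→0→4→1: 5 + 5 + 5 = 15
Shortest: 7.

7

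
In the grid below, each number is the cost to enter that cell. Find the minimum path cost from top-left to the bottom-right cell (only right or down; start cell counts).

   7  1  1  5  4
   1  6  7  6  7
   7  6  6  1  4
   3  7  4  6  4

29

Best path: r0c0 -> r0c1 -> r0c2 -> r0c3 -> r1c3 -> r2c3 -> r2c4 -> r3c4
Cost: 7 + 1 + 1 + 5 + 6 + 1 + 4 + 4 = 29
For comparison, the top-then-right route costs 33.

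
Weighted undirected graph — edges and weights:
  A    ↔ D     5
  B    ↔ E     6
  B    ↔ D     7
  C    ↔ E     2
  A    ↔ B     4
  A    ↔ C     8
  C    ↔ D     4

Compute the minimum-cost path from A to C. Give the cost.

8

Candidate routes:
A-B-E-C: 4 + 6 + 2 = 12
A-B-D-C: 4 + 7 + 4 = 15
A-C: 8
A-D-C: 5 + 4 = 9
A-D-B-E-C: 5 + 7 + 6 + 2 = 20
The minimum is 8.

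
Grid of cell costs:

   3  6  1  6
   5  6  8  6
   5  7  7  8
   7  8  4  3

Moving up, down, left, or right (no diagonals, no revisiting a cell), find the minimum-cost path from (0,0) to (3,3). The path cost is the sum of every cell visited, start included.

32

Cheapest: (0,0)→(0,1)→(0,2)→(1,2)→(2,2)→(3,2)→(3,3)
  3 + 6 + 1 + 8 + 7 + 4 + 3 = 32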